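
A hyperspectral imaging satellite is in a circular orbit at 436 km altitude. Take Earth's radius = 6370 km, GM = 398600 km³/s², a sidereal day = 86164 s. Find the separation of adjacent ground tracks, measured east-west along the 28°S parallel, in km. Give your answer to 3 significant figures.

Semi-major axis a = 6370 + 436 = 6806 km. Period T = 2π√(a³/μ) = 2π√(6806³/398600) = 5587.9 s = 93.13 min.
Node shift per orbit = (5587.9/86164) × 360° = 23.35°.
Equatorial spacing = 23.35 × 111.2 km/° = 2596 km.
At 28° latitude, spacing = 2596 × cos(28°) = 2292 km.

2290 km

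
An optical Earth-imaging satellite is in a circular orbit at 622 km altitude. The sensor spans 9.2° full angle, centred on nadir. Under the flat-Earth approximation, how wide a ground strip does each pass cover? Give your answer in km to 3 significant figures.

Half-angle = 9.2°/2 = 4.6°.
Swath width ≈ 2h·tan(θ/2) = 2 × 622 × tan(4.6°) = 100.1 km.

100 km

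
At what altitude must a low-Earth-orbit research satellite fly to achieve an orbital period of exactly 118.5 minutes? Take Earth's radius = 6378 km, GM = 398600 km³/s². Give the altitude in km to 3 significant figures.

T = 118.5 min = 7110.0 s.
From T = 2π√(a³/μ): a = (μ T²/4π²)^(1/3) = (398600 × 7110.0² / 4π²)^(1/3) = 7992 km.
Altitude h = a − R = 7992 − 6378 = 1614 km.

1610 km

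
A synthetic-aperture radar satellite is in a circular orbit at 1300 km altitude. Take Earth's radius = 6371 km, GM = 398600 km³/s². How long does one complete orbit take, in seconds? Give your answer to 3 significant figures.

Semi-major axis a = 6371 + 1300 = 7671 km. Period T = 2π√(a³/μ) = 2π√(7671³/398600) = 6686.4 s = 111.44 min.

6690 seconds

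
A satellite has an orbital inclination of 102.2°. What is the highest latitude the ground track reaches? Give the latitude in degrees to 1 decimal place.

77.8°

Retrograde orbit: the ground track reaches ±(180° − i) = ±(180 − 102.2) = ±77.8°.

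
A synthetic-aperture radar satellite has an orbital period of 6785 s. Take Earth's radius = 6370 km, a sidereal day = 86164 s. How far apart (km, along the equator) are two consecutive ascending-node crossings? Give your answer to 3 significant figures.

3150 km

During one orbit Earth rotates (6785.0 / 86164) × 360° = 28.35°.
At the equator that is 28.35° × (2π·6370/360) km/° = 28.35 × 111.2 = 3152 km.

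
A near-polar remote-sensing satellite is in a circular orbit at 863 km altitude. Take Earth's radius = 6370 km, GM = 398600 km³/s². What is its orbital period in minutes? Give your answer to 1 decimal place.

Semi-major axis a = 6370 + 863 = 7233 km. Period T = 2π√(a³/μ) = 2π√(7233³/398600) = 6121.9 s = 102.03 min.

102.0 min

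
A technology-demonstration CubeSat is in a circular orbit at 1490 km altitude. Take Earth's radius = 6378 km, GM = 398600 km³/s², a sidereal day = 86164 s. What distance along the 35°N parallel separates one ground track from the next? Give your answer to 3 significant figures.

2650 km

Semi-major axis a = 6378 + 1490 = 7868 km. Period T = 2π√(a³/μ) = 2π√(7868³/398600) = 6945.6 s = 115.76 min.
Node shift per orbit = (6945.6/86164) × 360° = 29.02°.
Equatorial spacing = 29.02 × 111.3 km/° = 3230 km.
At 35° latitude, spacing = 3230 × cos(35°) = 2646 km.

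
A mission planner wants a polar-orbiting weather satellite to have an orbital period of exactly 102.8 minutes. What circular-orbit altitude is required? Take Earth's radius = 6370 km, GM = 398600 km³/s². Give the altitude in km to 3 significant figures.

899 km

T = 102.8 min = 6168.0 s.
From T = 2π√(a³/μ): a = (μ T²/4π²)^(1/3) = (398600 × 6168.0² / 4π²)^(1/3) = 7269 km.
Altitude h = a − R = 7269 − 6370 = 899 km.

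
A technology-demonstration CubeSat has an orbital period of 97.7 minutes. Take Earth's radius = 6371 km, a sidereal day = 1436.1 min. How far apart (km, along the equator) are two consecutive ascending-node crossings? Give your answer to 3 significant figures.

T = 97.7 min = 5862.0 s.
During one orbit Earth rotates (5862.0 / 86166) × 360° = 24.49°.
At the equator that is 24.49° × (2π·6371/360) km/° = 24.49 × 111.2 = 2723 km.

2720 km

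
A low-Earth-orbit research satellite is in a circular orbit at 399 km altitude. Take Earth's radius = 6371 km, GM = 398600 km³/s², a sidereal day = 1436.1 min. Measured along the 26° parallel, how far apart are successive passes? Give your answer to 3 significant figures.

Semi-major axis a = 6371 + 399 = 6770 km. Period T = 2π√(a³/μ) = 2π√(6770³/398600) = 5543.6 s = 92.39 min.
Node shift per orbit = (5543.6/86166) × 360° = 23.16°.
Equatorial spacing = 23.16 × 111.2 km/° = 2575 km.
At 26° latitude, spacing = 2575 × cos(26°) = 2315 km.

2310 km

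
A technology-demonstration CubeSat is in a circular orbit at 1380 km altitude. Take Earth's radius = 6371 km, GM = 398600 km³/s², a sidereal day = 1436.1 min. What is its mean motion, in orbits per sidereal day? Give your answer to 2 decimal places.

Semi-major axis a = 6371 + 1380 = 7751 km. Period T = 2π√(a³/μ) = 2π√(7751³/398600) = 6791.2 s = 113.19 min.
Orbits per sidereal day = 86166 / 6791.2 = 12.688.

12.69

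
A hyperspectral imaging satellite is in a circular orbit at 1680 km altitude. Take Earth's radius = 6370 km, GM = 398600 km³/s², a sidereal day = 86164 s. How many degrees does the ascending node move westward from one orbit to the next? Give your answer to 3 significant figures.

30.0°

Semi-major axis a = 6370 + 1680 = 8050 km. Period T = 2π√(a³/μ) = 2π√(8050³/398600) = 7187.9 s = 119.80 min.
During one orbit Earth rotates (7187.9 / 86164) × 360° = 30.03°.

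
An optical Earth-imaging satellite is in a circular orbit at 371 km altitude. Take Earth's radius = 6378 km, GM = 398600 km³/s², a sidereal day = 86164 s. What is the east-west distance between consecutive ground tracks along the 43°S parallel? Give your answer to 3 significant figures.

1880 km

Semi-major axis a = 6378 + 371 = 6749 km. Period T = 2π√(a³/μ) = 2π√(6749³/398600) = 5517.9 s = 91.96 min.
Node shift per orbit = (5517.9/86164) × 360° = 23.05°.
Equatorial spacing = 23.05 × 111.3 km/° = 2566 km.
At 43° latitude, spacing = 2566 × cos(43°) = 1877 km.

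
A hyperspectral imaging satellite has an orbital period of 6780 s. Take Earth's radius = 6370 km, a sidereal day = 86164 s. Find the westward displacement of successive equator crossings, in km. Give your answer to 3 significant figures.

During one orbit Earth rotates (6780.0 / 86164) × 360° = 28.33°.
At the equator that is 28.33° × (2π·6370/360) km/° = 28.33 × 111.2 = 3149 km.

3150 km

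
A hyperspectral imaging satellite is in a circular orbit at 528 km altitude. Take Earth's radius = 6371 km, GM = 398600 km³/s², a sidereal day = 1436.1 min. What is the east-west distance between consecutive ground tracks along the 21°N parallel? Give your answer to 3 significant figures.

Semi-major axis a = 6371 + 528 = 6899 km. Period T = 2π√(a³/μ) = 2π√(6899³/398600) = 5702.8 s = 95.05 min.
Node shift per orbit = (5702.8/86166) × 360° = 23.83°.
Equatorial spacing = 23.83 × 111.2 km/° = 2649 km.
At 21° latitude, spacing = 2649 × cos(21°) = 2473 km.

2470 km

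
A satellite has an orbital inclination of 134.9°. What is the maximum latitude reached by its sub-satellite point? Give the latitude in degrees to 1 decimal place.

Retrograde orbit: the ground track reaches ±(180° − i) = ±(180 − 134.9) = ±45.1°.

45.1°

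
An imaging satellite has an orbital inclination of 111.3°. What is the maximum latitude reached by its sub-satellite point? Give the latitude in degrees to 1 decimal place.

68.7°

Retrograde orbit: the ground track reaches ±(180° − i) = ±(180 − 111.3) = ±68.7°.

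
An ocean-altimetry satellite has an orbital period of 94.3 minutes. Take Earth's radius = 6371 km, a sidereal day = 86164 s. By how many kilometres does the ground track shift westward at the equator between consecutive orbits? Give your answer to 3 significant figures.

T = 94.3 min = 5658.0 s.
During one orbit Earth rotates (5658.0 / 86164) × 360° = 23.64°.
At the equator that is 23.64° × (2π·6371/360) km/° = 23.64 × 111.2 = 2629 km.

2630 km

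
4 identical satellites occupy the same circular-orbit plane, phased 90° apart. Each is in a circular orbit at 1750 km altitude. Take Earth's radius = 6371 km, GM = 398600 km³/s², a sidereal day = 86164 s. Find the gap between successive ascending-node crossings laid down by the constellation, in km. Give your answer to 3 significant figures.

846 km

Semi-major axis a = 6371 + 1750 = 8121 km. Period T = 2π√(a³/μ) = 2π√(8121³/398600) = 7283.3 s = 121.39 min.
Single-satellite node shift = (7283.3/86164) × 360° = 30.43°.
With 4 satellites evenly phased, successive equator crossings are 30.43/4 = 7.608° apart.
That is 7.608 × 111.2 = 846 km at the equator.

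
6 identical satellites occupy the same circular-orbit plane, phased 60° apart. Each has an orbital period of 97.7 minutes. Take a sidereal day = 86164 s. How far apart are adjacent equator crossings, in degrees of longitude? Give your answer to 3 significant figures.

T = 97.7 min = 5862.0 s.
Single-satellite node shift = (5862.0/86164) × 360° = 24.49°.
With 6 satellites evenly phased, successive equator crossings are 24.49/6 = 4.082° apart.

4.08°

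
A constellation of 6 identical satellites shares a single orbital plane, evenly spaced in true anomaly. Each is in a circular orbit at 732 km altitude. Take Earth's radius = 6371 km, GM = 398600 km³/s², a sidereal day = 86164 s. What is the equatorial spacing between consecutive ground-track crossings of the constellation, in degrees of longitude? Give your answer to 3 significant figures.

4.15°

Semi-major axis a = 6371 + 732 = 7103 km. Period T = 2π√(a³/μ) = 2π√(7103³/398600) = 5957.6 s = 99.29 min.
Single-satellite node shift = (5957.6/86164) × 360° = 24.89°.
With 6 satellites evenly phased, successive equator crossings are 24.89/6 = 4.149° apart.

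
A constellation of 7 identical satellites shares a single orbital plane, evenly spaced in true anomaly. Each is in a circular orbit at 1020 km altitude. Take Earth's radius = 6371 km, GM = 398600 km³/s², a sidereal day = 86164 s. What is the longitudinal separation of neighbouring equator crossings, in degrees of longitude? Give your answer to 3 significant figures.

Semi-major axis a = 6371 + 1020 = 7391 km. Period T = 2π√(a³/μ) = 2π√(7391³/398600) = 6323.6 s = 105.39 min.
Single-satellite node shift = (6323.6/86164) × 360° = 26.42°.
With 7 satellites evenly phased, successive equator crossings are 26.42/7 = 3.774° apart.

3.77°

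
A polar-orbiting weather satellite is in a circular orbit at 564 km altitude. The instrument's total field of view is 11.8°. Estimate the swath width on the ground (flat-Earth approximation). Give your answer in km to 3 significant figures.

Half-angle = 11.8°/2 = 5.9°.
Swath width ≈ 2h·tan(θ/2) = 2 × 564 × tan(5.9°) = 116.6 km.

117 km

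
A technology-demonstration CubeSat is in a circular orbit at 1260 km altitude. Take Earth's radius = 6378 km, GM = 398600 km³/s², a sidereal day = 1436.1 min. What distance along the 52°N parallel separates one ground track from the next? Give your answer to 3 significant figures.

1900 km

Semi-major axis a = 6378 + 1260 = 7638 km. Period T = 2π√(a³/μ) = 2π√(7638³/398600) = 6643.3 s = 110.72 min.
Node shift per orbit = (6643.3/86166) × 360° = 27.76°.
Equatorial spacing = 27.76 × 111.3 km/° = 3090 km.
At 52° latitude, spacing = 3090 × cos(52°) = 1902 km.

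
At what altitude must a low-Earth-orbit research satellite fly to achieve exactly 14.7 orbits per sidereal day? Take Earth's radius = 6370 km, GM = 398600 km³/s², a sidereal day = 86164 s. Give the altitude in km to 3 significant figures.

Required period T = 86164 / 14.7 = 5861.5 s.
From T = 2π√(a³/μ): a = (μ T²/4π²)^(1/3) = (398600 × 5861.5² / 4π²)^(1/3) = 7026 km.
Altitude h = a − R = 7026 − 6370 = 656 km.

656 km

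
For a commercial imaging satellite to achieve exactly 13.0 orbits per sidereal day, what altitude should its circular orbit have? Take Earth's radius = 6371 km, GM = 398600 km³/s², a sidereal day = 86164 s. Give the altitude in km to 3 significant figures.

1260 km

Required period T = 86164 / 13.0 = 6628.0 s.
From T = 2π√(a³/μ): a = (μ T²/4π²)^(1/3) = (398600 × 6628.0² / 4π²)^(1/3) = 7626 km.
Altitude h = a − R = 7626 − 6371 = 1255 km.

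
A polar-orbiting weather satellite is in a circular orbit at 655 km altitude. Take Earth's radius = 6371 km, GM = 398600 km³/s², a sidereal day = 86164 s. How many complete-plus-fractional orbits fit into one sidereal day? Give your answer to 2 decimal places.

14.70

Semi-major axis a = 6371 + 655 = 7026 km. Period T = 2π√(a³/μ) = 2π√(7026³/398600) = 5861.0 s = 97.68 min.
Orbits per sidereal day = 86164 / 5861.0 = 14.701.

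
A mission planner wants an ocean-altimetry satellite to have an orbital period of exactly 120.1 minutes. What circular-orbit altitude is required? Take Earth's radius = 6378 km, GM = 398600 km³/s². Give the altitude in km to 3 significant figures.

T = 120.1 min = 7206.0 s.
From T = 2π√(a³/μ): a = (μ T²/4π²)^(1/3) = (398600 × 7206.0² / 4π²)^(1/3) = 8063 km.
Altitude h = a − R = 8063 − 6378 = 1685 km.

1690 km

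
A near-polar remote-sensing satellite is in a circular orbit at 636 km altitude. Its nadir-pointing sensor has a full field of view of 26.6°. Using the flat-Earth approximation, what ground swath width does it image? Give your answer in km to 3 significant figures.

301 km

Half-angle = 26.6°/2 = 13.3°.
Swath width ≈ 2h·tan(θ/2) = 2 × 636 × tan(13.3°) = 300.7 km.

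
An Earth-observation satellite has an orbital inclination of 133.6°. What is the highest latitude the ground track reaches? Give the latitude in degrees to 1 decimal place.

46.4°

Retrograde orbit: the ground track reaches ±(180° − i) = ±(180 − 133.6) = ±46.4°.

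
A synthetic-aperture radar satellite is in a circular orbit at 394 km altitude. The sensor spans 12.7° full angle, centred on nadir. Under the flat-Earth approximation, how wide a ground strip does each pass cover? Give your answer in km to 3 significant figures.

Half-angle = 12.7°/2 = 6.35°.
Swath width ≈ 2h·tan(θ/2) = 2 × 394 × tan(6.35°) = 87.7 km.

87.7 km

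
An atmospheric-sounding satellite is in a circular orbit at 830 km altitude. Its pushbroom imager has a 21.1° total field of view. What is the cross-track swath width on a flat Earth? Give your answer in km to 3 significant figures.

Half-angle = 21.1°/2 = 10.55°.
Swath width ≈ 2h·tan(θ/2) = 2 × 830 × tan(10.55°) = 309.2 km.

309 km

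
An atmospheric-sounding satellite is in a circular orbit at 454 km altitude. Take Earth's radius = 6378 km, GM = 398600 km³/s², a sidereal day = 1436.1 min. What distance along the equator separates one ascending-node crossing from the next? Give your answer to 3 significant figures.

2610 km

Semi-major axis a = 6378 + 454 = 6832 km. Period T = 2π√(a³/μ) = 2π√(6832³/398600) = 5620.0 s = 93.67 min.
During one orbit Earth rotates (5620.0 / 86166) × 360° = 23.48°.
At the equator that is 23.48° × (2π·6378/360) km/° = 23.48 × 111.3 = 2614 km.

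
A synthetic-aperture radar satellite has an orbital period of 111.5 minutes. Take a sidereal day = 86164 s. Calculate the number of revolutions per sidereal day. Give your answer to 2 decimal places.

T = 111.5 min = 6690.0 s.
Orbits per sidereal day = 86164 / 6690.0 = 12.880.

12.88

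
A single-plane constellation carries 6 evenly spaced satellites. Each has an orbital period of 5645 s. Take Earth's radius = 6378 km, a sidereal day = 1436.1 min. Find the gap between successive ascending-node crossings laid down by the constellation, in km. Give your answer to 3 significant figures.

438 km

Single-satellite node shift = (5645.0/86166) × 360° = 23.58°.
With 6 satellites evenly phased, successive equator crossings are 23.58/6 = 3.931° apart.
That is 3.931 × 111.3 = 438 km at the equator.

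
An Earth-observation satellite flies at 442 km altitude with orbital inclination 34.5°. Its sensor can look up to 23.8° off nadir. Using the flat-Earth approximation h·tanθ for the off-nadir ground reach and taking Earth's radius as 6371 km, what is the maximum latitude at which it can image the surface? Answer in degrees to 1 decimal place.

For a prograde orbit the ground track reaches latitude ±i = ±34.5°.
Sensor half-swath on the ground ≈ 442·tan(23.8°) = 195 km = 1.75° of latitude.
Maximum observable latitude ≈ 34.5 + 1.75 = 36.3°.

36.3°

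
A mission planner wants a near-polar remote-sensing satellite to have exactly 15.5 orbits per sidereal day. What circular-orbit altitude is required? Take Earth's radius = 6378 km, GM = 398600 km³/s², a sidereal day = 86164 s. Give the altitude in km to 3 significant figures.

Required period T = 86164 / 15.5 = 5559.0 s.
From T = 2π√(a³/μ): a = (μ T²/4π²)^(1/3) = (398600 × 5559.0² / 4π²)^(1/3) = 6782 km.
Altitude h = a − R = 6782 − 6378 = 404 km.

404 km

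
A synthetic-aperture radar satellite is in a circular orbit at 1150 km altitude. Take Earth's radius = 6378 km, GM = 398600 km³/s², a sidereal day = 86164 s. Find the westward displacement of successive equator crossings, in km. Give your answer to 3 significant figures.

Semi-major axis a = 6378 + 1150 = 7528 km. Period T = 2π√(a³/μ) = 2π√(7528³/398600) = 6500.3 s = 108.34 min.
During one orbit Earth rotates (6500.3 / 86164) × 360° = 27.16°.
At the equator that is 27.16° × (2π·6378/360) km/° = 27.16 × 111.3 = 3023 km.

3020 km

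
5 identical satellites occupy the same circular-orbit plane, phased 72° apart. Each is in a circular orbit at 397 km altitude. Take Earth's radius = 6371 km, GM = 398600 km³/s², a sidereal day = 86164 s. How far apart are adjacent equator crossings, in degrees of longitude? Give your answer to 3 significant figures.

4.63°

Semi-major axis a = 6371 + 397 = 6768 km. Period T = 2π√(a³/μ) = 2π√(6768³/398600) = 5541.2 s = 92.35 min.
Single-satellite node shift = (5541.2/86164) × 360° = 23.15°.
With 5 satellites evenly phased, successive equator crossings are 23.15/5 = 4.630° apart.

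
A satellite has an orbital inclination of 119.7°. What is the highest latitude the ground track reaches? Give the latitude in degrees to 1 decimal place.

60.3°

Retrograde orbit: the ground track reaches ±(180° − i) = ±(180 − 119.7) = ±60.3°.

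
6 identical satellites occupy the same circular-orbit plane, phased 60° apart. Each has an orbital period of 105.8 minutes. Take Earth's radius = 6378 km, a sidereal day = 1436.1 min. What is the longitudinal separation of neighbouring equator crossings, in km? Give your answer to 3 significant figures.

492 km

T = 105.8 min = 6348.0 s.
Single-satellite node shift = (6348.0/86166) × 360° = 26.52°.
With 6 satellites evenly phased, successive equator crossings are 26.52/6 = 4.420° apart.
That is 4.420 × 111.3 = 492 km at the equator.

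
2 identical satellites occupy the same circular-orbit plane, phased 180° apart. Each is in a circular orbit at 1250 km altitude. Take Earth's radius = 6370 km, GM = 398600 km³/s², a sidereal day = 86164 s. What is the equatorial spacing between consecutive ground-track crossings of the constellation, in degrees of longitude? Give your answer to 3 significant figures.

13.8°

Semi-major axis a = 6370 + 1250 = 7620 km. Period T = 2π√(a³/μ) = 2π√(7620³/398600) = 6619.8 s = 110.33 min.
Single-satellite node shift = (6619.8/86164) × 360° = 27.66°.
With 2 satellites evenly phased, successive equator crossings are 27.66/2 = 13.829° apart.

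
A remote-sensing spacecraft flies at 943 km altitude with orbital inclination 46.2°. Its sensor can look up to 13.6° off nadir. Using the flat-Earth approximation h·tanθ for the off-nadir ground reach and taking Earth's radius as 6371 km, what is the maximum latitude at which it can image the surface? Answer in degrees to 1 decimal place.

For a prograde orbit the ground track reaches latitude ±i = ±46.2°.
Sensor half-swath on the ground ≈ 943·tan(13.6°) = 228 km = 2.05° of latitude.
Maximum observable latitude ≈ 46.2 + 2.05 = 48.3°.

48.3°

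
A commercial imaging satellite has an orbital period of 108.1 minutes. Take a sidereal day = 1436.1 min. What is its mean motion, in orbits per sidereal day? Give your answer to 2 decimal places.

T = 108.1 min = 6486.0 s.
Orbits per sidereal day = 86166 / 6486.0 = 13.285.

13.28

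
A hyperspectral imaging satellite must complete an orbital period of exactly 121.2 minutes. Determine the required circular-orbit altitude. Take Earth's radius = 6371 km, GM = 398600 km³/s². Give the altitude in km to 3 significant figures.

T = 121.2 min = 7272.0 s.
From T = 2π√(a³/μ): a = (μ T²/4π²)^(1/3) = (398600 × 7272.0² / 4π²)^(1/3) = 8113 km.
Altitude h = a − R = 8113 − 6371 = 1742 km.

1740 km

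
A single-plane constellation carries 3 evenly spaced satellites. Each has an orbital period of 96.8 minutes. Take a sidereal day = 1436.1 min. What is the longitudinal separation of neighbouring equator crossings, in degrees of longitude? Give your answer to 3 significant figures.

8.09°

T = 96.8 min = 5808.0 s.
Single-satellite node shift = (5808.0/86166) × 360° = 24.27°.
With 3 satellites evenly phased, successive equator crossings are 24.27/3 = 8.089° apart.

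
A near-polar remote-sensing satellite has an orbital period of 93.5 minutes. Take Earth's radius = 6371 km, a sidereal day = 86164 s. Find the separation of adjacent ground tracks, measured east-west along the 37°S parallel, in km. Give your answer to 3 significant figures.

T = 93.5 min = 5610.0 s.
Node shift per orbit = (5610.0/86164) × 360° = 23.44°.
Equatorial spacing = 23.44 × 111.2 km/° = 2606 km.
At 37° latitude, spacing = 2606 × cos(37°) = 2081 km.

2080 km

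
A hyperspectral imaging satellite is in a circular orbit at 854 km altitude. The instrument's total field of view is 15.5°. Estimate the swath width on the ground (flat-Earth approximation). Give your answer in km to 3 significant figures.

Half-angle = 15.5°/2 = 7.75°.
Swath width ≈ 2h·tan(θ/2) = 2 × 854 × tan(7.75°) = 232.4 km.

232 km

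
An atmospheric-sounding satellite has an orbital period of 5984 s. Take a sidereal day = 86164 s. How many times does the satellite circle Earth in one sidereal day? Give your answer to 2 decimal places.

14.40

Orbits per sidereal day = 86164 / 5984.0 = 14.399.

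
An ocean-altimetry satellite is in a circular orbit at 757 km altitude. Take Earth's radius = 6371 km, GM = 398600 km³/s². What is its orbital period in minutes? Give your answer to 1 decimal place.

Semi-major axis a = 6371 + 757 = 7128 km. Period T = 2π√(a³/μ) = 2π√(7128³/398600) = 5989.1 s = 99.82 min.

99.8 min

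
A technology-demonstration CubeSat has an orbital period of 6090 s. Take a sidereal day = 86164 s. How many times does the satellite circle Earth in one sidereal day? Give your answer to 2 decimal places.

Orbits per sidereal day = 86164 / 6090.0 = 14.148.

14.15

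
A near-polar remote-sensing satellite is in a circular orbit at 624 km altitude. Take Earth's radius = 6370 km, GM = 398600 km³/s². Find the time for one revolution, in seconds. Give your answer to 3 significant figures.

Semi-major axis a = 6370 + 624 = 6994 km. Period T = 2π√(a³/μ) = 2π√(6994³/398600) = 5821.0 s = 97.02 min.

5820 seconds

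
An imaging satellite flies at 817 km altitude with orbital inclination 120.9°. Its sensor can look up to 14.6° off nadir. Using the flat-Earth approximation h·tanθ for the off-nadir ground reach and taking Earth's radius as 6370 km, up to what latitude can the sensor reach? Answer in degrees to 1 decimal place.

61.0°

Retrograde orbit: the ground track reaches ±(180° − i) = ±(180 − 120.9) = ±59.1°.
Sensor half-swath on the ground ≈ 817·tan(14.6°) = 213 km = 1.91° of latitude.
Maximum observable latitude ≈ 59.1 + 1.91 = 61.0°.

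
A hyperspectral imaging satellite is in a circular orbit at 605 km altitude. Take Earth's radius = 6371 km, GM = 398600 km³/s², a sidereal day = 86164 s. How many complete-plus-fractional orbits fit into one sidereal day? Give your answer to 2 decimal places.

14.86

Semi-major axis a = 6371 + 605 = 6976 km. Period T = 2π√(a³/μ) = 2π√(6976³/398600) = 5798.6 s = 96.64 min.
Orbits per sidereal day = 86164 / 5798.6 = 14.860.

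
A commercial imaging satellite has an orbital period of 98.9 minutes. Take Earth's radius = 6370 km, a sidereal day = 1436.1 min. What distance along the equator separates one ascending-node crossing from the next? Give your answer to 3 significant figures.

T = 98.9 min = 5934.0 s.
During one orbit Earth rotates (5934.0 / 86166) × 360° = 24.79°.
At the equator that is 24.79° × (2π·6370/360) km/° = 24.79 × 111.2 = 2756 km.

2760 km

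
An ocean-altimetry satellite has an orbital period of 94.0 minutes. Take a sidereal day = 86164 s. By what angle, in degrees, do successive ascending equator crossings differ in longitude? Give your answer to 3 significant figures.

T = 94.0 min = 5640.0 s.
During one orbit Earth rotates (5640.0 / 86164) × 360° = 23.56°.

23.6°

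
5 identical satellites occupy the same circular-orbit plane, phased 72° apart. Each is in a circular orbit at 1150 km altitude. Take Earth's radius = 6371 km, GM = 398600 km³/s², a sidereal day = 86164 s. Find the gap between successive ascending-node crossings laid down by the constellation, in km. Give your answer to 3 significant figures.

Semi-major axis a = 6371 + 1150 = 7521 km. Period T = 2π√(a³/μ) = 2π√(7521³/398600) = 6491.2 s = 108.19 min.
Single-satellite node shift = (6491.2/86164) × 360° = 27.12°.
With 5 satellites evenly phased, successive equator crossings are 27.12/5 = 5.424° apart.
That is 5.424 × 111.2 = 603 km at the equator.

603 km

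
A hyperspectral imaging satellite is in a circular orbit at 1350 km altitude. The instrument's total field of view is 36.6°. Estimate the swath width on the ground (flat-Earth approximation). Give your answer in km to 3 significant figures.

893 km

Half-angle = 36.6°/2 = 18.3°.
Swath width ≈ 2h·tan(θ/2) = 2 × 1350 × tan(18.3°) = 892.9 km.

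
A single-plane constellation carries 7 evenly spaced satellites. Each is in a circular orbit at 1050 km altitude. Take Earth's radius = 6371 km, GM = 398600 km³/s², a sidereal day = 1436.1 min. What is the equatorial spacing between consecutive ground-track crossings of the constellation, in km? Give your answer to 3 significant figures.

422 km

Semi-major axis a = 6371 + 1050 = 7421 km. Period T = 2π√(a³/μ) = 2π√(7421³/398600) = 6362.2 s = 106.04 min.
Single-satellite node shift = (6362.2/86166) × 360° = 26.58°.
With 7 satellites evenly phased, successive equator crossings are 26.58/7 = 3.797° apart.
That is 3.797 × 111.2 = 422 km at the equator.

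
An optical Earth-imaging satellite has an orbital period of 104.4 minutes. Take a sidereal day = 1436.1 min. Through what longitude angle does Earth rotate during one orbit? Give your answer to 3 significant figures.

T = 104.4 min = 6264.0 s.
During one orbit Earth rotates (6264.0 / 86166) × 360° = 26.17°.

26.2°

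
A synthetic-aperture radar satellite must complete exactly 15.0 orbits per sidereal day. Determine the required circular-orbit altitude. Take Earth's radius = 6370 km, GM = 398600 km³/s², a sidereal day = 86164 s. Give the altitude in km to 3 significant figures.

Required period T = 86164 / 15.0 = 5744.3 s.
From T = 2π√(a³/μ): a = (μ T²/4π²)^(1/3) = (398600 × 5744.3² / 4π²)^(1/3) = 6932 km.
Altitude h = a − R = 6932 − 6370 = 562 km.

562 km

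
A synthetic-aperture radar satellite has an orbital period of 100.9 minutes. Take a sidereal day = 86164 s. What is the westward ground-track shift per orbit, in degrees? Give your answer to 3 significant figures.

T = 100.9 min = 6054.0 s.
During one orbit Earth rotates (6054.0 / 86164) × 360° = 25.29°.

25.3°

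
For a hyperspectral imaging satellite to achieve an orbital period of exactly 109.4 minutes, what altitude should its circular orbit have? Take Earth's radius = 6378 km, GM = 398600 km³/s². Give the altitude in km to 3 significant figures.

T = 109.4 min = 6564.0 s.
From T = 2π√(a³/μ): a = (μ T²/4π²)^(1/3) = (398600 × 6564.0² / 4π²)^(1/3) = 7577 km.
Altitude h = a − R = 7577 − 6378 = 1199 km.

1200 km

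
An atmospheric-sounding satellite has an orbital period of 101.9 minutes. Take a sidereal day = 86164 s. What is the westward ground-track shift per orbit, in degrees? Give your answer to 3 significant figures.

T = 101.9 min = 6114.0 s.
During one orbit Earth rotates (6114.0 / 86164) × 360° = 25.54°.

25.5°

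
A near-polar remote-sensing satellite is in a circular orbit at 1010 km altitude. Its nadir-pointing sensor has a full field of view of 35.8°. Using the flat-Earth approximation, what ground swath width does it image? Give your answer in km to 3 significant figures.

652 km

Half-angle = 35.8°/2 = 17.9°.
Swath width ≈ 2h·tan(θ/2) = 2 × 1010 × tan(17.9°) = 652.4 km.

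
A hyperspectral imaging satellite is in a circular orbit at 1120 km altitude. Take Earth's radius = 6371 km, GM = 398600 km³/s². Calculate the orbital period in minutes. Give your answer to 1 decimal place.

Semi-major axis a = 6371 + 1120 = 7491 km. Period T = 2π√(a³/μ) = 2π√(7491³/398600) = 6452.4 s = 107.54 min.

107.5 min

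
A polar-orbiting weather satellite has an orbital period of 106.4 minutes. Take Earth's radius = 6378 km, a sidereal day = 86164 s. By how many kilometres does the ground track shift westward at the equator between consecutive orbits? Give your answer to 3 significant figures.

2970 km

T = 106.4 min = 6384.0 s.
During one orbit Earth rotates (6384.0 / 86164) × 360° = 26.67°.
At the equator that is 26.67° × (2π·6378/360) km/° = 26.67 × 111.3 = 2969 km.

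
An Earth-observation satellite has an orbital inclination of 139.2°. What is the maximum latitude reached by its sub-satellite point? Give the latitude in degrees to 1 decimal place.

40.8°

Retrograde orbit: the ground track reaches ±(180° − i) = ±(180 − 139.2) = ±40.8°.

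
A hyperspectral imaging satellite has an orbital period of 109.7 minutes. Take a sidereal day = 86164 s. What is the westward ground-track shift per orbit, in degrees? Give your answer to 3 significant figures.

T = 109.7 min = 6582.0 s.
During one orbit Earth rotates (6582.0 / 86164) × 360° = 27.50°.

27.5°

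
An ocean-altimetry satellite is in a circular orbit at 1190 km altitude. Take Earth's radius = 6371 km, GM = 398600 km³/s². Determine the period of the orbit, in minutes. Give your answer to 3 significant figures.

109 min

Semi-major axis a = 6371 + 1190 = 7561 km. Period T = 2π√(a³/μ) = 2π√(7561³/398600) = 6543.0 s = 109.05 min.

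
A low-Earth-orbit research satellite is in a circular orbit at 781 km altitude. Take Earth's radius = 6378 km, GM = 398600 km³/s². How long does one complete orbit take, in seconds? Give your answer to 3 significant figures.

6030 seconds

Semi-major axis a = 6378 + 781 = 7159 km. Period T = 2π√(a³/μ) = 2π√(7159³/398600) = 6028.2 s = 100.47 min.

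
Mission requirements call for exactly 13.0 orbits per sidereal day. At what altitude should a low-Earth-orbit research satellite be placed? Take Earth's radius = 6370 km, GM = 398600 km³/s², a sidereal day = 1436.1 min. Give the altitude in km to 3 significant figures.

Required period T = 86166 / 13.0 = 6628.2 s.
From T = 2π√(a³/μ): a = (μ T²/4π²)^(1/3) = (398600 × 6628.2² / 4π²)^(1/3) = 7626 km.
Altitude h = a − R = 7626 − 6370 = 1256 km.

1260 km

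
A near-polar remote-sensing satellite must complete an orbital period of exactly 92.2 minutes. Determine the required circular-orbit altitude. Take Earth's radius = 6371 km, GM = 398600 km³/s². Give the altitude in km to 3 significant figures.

T = 92.2 min = 5532.0 s.
From T = 2π√(a³/μ): a = (μ T²/4π²)^(1/3) = (398600 × 5532.0² / 4π²)^(1/3) = 6761 km.
Altitude h = a − R = 6761 − 6371 = 390 km.

390 km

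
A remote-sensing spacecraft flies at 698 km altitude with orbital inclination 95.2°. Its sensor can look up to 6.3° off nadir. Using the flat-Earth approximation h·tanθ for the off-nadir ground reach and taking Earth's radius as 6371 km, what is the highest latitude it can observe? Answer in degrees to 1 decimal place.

Retrograde orbit: the ground track reaches ±(180° − i) = ±(180 − 95.2) = ±84.8°.
Sensor half-swath on the ground ≈ 698·tan(6.3°) = 77 km = 0.69° of latitude.
Maximum observable latitude ≈ 84.8 + 0.69 = 85.5°.

85.5°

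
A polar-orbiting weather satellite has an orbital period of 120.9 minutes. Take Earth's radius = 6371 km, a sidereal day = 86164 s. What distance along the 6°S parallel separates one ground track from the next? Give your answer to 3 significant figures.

T = 120.9 min = 7254.0 s.
Node shift per orbit = (7254.0/86164) × 360° = 30.31°.
Equatorial spacing = 30.31 × 111.2 km/° = 3370 km.
At 6° latitude, spacing = 3370 × cos(6°) = 3352 km.

3350 km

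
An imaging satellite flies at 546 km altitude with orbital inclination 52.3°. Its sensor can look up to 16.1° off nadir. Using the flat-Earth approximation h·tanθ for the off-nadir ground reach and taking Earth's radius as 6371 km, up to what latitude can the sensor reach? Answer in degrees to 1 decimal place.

For a prograde orbit the ground track reaches latitude ±i = ±52.3°.
Sensor half-swath on the ground ≈ 546·tan(16.1°) = 158 km = 1.42° of latitude.
Maximum observable latitude ≈ 52.3 + 1.42 = 53.7°.

53.7°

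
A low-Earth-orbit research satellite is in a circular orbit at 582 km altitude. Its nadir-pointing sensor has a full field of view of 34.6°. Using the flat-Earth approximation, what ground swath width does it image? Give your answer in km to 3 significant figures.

Half-angle = 34.6°/2 = 17.3°.
Swath width ≈ 2h·tan(θ/2) = 2 × 582 × tan(17.3°) = 362.5 km.

363 km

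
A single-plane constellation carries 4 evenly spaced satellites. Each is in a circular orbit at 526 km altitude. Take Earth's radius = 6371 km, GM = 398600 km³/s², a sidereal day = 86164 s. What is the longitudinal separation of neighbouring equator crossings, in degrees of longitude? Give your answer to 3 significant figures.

5.95°

Semi-major axis a = 6371 + 526 = 6897 km. Period T = 2π√(a³/μ) = 2π√(6897³/398600) = 5700.4 s = 95.01 min.
Single-satellite node shift = (5700.4/86164) × 360° = 23.82°.
With 4 satellites evenly phased, successive equator crossings are 23.82/4 = 5.954° apart.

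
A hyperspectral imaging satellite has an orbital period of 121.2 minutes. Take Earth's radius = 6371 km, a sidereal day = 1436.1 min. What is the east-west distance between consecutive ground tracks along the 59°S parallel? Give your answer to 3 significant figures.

T = 121.2 min = 7272.0 s.
Node shift per orbit = (7272.0/86166) × 360° = 30.38°.
Equatorial spacing = 30.38 × 111.2 km/° = 3378 km.
At 59° latitude, spacing = 3378 × cos(59°) = 1740 km.

1740 km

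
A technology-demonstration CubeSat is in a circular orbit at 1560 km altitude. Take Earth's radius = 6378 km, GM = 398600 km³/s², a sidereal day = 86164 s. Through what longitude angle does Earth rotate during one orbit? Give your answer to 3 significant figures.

Semi-major axis a = 6378 + 1560 = 7938 km. Period T = 2π√(a³/μ) = 2π√(7938³/398600) = 7038.5 s = 117.31 min.
During one orbit Earth rotates (7038.5 / 86164) × 360° = 29.41°.

29.4°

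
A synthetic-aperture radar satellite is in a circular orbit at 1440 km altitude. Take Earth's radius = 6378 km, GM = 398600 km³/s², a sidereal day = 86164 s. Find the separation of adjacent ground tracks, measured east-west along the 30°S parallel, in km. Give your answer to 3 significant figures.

2770 km

Semi-major axis a = 6378 + 1440 = 7818 km. Period T = 2π√(a³/μ) = 2π√(7818³/398600) = 6879.5 s = 114.66 min.
Node shift per orbit = (6879.5/86164) × 360° = 28.74°.
Equatorial spacing = 28.74 × 111.3 km/° = 3200 km.
At 30° latitude, spacing = 3200 × cos(30°) = 2771 km.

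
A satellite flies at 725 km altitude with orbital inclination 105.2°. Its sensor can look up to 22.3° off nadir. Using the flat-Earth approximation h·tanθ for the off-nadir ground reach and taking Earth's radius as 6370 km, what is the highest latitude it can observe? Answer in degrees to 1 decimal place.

77.5°

Retrograde orbit: the ground track reaches ±(180° − i) = ±(180 − 105.2) = ±74.8°.
Sensor half-swath on the ground ≈ 725·tan(22.3°) = 297 km = 2.67° of latitude.
Maximum observable latitude ≈ 74.8 + 2.67 = 77.5°.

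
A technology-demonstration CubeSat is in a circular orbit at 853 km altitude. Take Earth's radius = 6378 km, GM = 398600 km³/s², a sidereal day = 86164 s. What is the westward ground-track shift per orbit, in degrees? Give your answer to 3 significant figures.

Semi-major axis a = 6378 + 853 = 7231 km. Period T = 2π√(a³/μ) = 2π√(7231³/398600) = 6119.4 s = 101.99 min.
During one orbit Earth rotates (6119.4 / 86164) × 360° = 25.57°.

25.6°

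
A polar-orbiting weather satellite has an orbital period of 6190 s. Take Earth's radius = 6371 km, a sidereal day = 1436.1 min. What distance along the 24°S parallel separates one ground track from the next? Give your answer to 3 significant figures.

Node shift per orbit = (6190.0/86166) × 360° = 25.86°.
Equatorial spacing = 25.86 × 111.2 km/° = 2876 km.
At 24° latitude, spacing = 2876 × cos(24°) = 2627 km.

2630 km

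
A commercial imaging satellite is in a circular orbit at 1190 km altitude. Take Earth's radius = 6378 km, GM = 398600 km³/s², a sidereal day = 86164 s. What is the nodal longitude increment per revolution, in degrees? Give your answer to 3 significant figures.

27.4°

Semi-major axis a = 6378 + 1190 = 7568 km. Period T = 2π√(a³/μ) = 2π√(7568³/398600) = 6552.1 s = 109.20 min.
During one orbit Earth rotates (6552.1 / 86164) × 360° = 27.38°.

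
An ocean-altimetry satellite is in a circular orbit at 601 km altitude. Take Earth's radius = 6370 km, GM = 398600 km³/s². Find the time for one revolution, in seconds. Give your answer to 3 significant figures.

5790 seconds

Semi-major axis a = 6370 + 601 = 6971 km. Period T = 2π√(a³/μ) = 2π√(6971³/398600) = 5792.3 s = 96.54 min.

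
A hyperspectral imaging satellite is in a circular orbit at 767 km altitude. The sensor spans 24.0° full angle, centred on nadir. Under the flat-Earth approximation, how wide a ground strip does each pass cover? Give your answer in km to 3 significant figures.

Half-angle = 24.0°/2 = 12°.
Swath width ≈ 2h·tan(θ/2) = 2 × 767 × tan(12°) = 326.1 km.

326 km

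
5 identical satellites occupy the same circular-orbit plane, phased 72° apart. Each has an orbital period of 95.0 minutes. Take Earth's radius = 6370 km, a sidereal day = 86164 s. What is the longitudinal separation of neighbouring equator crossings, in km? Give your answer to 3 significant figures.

530 km

T = 95.0 min = 5700.0 s.
Single-satellite node shift = (5700.0/86164) × 360° = 23.82°.
With 5 satellites evenly phased, successive equator crossings are 23.82/5 = 4.763° apart.
That is 4.763 × 111.2 = 530 km at the equator.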